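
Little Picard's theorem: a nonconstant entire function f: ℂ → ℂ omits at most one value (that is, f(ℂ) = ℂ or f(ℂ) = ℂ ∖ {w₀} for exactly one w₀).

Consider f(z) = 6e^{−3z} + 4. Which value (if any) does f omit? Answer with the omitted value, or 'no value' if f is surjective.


Little Picard bounds the complement of f(ℂ) to at most one point.
e^{−3z} is never zero on ℂ, so 6·e^{−3z} takes every value in ℂ ∖ {0}. Adding 4 shifts the range to ℂ ∖ {4}. Thus f omits exactly the value 4.

Omitted value: 4.


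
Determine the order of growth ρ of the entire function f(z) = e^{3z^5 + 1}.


|e^{3z^5 + 1}| = e^{Re(3·z^5) + 1} ≤ e^{3|z|^5 + 1} = e^{3r^5 + 1} on |z| = r, so ρ ≤ 5. Choosing z on |z|=r so that 3·z^5 is real positive (always possible by picking arg z appropriately) gives |f(z)| = e^{3r^5 + 1}, matching the bound. The additive constant 1 does not affect log log M(r) ~ 5·log r. Hence ρ = 5.
Therefore ρ = 5.

Order ρ = 5.


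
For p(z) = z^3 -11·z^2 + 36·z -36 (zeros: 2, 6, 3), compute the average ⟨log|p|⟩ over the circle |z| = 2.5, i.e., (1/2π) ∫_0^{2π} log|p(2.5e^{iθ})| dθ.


Zeros: 2, 3, 6; r = 2.5.
Inside |z| < r: 2. Outside (|z| ≥ r): 3, 6.
p(0) = -36, so log|p(0)| = log(36) = 3.5835.
Apply Jensen: I(r) = log|p(0)| + Σ_k log(r/|z_k|), summed over zeros inside |z| < r.
  log(r/|z_k|) for z_k = 2: log(2.5/2) = 0.2231
  Outside zeros (3, 6) contribute nothing to the Jensen sum.
Sum over inside zeros: 0.2231.
I(r) = log|p(0)| + (inside sum) = 3.5835 + 0.2231 = 3.8067.
Note: since some zeros are outside |z| ≤ r, the simplified n·log(r) form does NOT apply — only the inside zeros contribute.

I(r) ≈ 3.8067.


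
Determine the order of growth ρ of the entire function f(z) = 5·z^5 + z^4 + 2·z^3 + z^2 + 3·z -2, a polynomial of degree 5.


|f(z)| ≤ Σ|c_k|·r^k = O(r^5) as r → ∞. Polynomial growth is O(e^{r^ε}) for every ε > 0 (since r^5/e^{r^ε} → 0), so ρ ≤ ε for all ε > 0, i.e. ρ = 0. Every nonconstant polynomial has order 0.
Therefore ρ = 0.

Order ρ = 0.


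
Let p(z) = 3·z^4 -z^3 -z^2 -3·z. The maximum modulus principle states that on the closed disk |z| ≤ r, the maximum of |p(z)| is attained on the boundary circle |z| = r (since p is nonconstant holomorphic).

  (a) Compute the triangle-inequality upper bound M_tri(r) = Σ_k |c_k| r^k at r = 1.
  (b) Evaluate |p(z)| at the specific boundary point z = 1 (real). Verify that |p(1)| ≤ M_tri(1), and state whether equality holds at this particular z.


Coefficients: c_0 = 0, c_1 = -3, c_2 = -1, c_3 = -1, c_4 = 3. Radius r = 1.
Part (a). Triangle bound: M_tri(r) = Σ_k |c_k| r^k
  = |0|·1^0 + |-3|·1^1 + |-1|·1^2 + |-1|·1^3 + |3|·1^4
  = 0 + 3 + 1 + 1 + 3 = 8.
This bounds M(r) := max_{|z|=r} |p(z)| from above; equality holds iff all terms c_k z^k can be made to align in phase at a single z on |z|=r.
Part (b). At z = 1 (real, on the circle |z| = r):
  p(1) = (0)·1^0 + (-3)·1^1 + (-1)·1^2 + (-1)·1^3 + (3)·1^4 = -2.
  |p(1)| = 2.
Check: |p(1)| = 2 ≤ 8 = M_tri(1). ✓ Equality does not hold at z = 1 (the coefficients have mixed signs, so the terms do not all align in phase there).

M_tri(1) = 8; |p(1)| = 2; equality at z=1: no.


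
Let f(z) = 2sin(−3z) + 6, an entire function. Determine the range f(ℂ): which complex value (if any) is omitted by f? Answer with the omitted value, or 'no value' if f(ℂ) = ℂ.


Little Picard bounds the complement of f(ℂ) to at most one point.
sin is entire and surjective onto ℂ: for every w ∈ ℂ, sin(ζ) = w has a solution ζ ∈ ℂ (e.g., via the complex inverse arcsin). With ζ = −3z this gives z = ζ/(-3). Then 2·sin(−3z) takes every value in 2·ℂ = ℂ, and adding 6 is a bijection of ℂ. So f is surjective and omits no value. (Note: only on the real line is sin bounded by [−1, 1].)

Omitted value: no value.


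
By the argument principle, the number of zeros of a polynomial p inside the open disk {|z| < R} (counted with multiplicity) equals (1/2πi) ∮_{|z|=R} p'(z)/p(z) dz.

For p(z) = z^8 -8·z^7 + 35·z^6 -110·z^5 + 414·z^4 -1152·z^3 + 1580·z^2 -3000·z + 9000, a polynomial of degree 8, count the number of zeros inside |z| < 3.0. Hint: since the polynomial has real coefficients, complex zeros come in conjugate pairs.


The zeros of p are: (-1 + 2i), (-1 - 2i), (3 + 3i), (3 - 3i), (3 + 1i), (3 - 1i), (-1 + 3i), (-1 - 3i).
Their magnitudes are: 2.236, 2.236, 4.243, 4.243, 3.162, 3.162, 3.162, 3.162.
Zeros with |z| < R = 3.0: (-1 + 2i), (-1 - 2i).
Count = 2.
By the argument principle, (1/2πi) ∮_{|z|=R} p'(z)/p(z) dz equals exactly this count.

Number of zeros inside |z| < 3.0: 2.


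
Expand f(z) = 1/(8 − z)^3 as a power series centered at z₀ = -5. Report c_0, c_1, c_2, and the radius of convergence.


Let w = z − z₀, so z = z₀ + w.
Then 8 − z = 8 − (z₀ + w) = (8 − z₀) − w = 13 − w.
f(z) = 1/(13 − w)^3 = (1/(13)^3) · (1 − w/(13))^{−3}.
By the binomial series (1−u)^{−3} = Σ_{n≥0} C(n+2, 2) u^n for |u|<1, with u = w/(13):
  c_n = C(n+2, 2) / (13)^(n+3).
  c_0 = 1/(13)^3 = 1/2197.
  c_1 = 3/(13)^4 = 3/28561.
  c_2 = 6/(13)^5 = 6/371293.
The series is valid for |w/d| < 1, i.e. |z − z₀| < |d|.
Radius of convergence: R = |8 − z₀| = |13| = 13 (distance from z₀ to the singularity z = 8).

c_0 = 1/2197, c_1 = 3/28561, c_2 = 6/371293; R = 13.


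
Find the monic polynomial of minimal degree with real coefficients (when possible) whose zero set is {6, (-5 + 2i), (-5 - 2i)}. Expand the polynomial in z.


The polynomial is p(z) = ∏_{α ∈ S} (z − α), where S = {6, (-5 + 2i), (-5 - 2i)}.
Expanding the product yields: p(z) = z^3 + 4·z^2 -31·z -174.
Note conjugate pairs combine to real quadratics: (z − (-5+2i))(z − (-5−2i)) = z² + 10z + 29.
The resulting polynomial has degree 3 and real coefficients as required.

p(z) = z^3 + 4·z^2 -31·z -174.


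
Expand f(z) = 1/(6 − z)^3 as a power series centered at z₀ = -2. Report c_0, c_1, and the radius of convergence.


Let w = z − z₀, so z = z₀ + w.
Then 6 − z = 6 − (z₀ + w) = (6 − z₀) − w = 8 − w.
f(z) = 1/(8 − w)^3 = (1/(8)^3) · (1 − w/(8))^{−3}.
By the binomial series (1−u)^{−3} = Σ_{n≥0} C(n+2, 2) u^n for |u|<1, with u = w/(8):
  c_n = C(n+2, 2) / (8)^(n+3).
  c_0 = 1/(8)^3 = 1/512.
  c_1 = 3/(8)^4 = 3/4096.
The series is valid for |w/d| < 1, i.e. |z − z₀| < |d|.
Radius of convergence: R = |6 − z₀| = |8| = 8 (distance from z₀ to the singularity z = 6).

c_0 = 1/512, c_1 = 3/4096; R = 8.


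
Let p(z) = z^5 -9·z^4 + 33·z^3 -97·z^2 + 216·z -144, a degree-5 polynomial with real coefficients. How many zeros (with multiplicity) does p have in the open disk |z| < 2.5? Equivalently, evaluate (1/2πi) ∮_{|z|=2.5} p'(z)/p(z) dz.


The zeros of p are: 4, 4, (0 + 3i), (0 - 3i), 1.
Their magnitudes are: 4, 4, 3, 3, 1.
Zeros with |z| < R = 2.5: 1.
Count = 1.
By the argument principle, (1/2πi) ∮_{|z|=R} p'(z)/p(z) dz equals exactly this count.

Number of zeros inside |z| < 2.5: 1.


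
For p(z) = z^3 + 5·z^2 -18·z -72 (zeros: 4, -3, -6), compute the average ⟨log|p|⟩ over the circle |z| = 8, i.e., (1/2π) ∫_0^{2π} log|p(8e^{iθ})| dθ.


Zeros: -6, -3, 4; r = 8.
Inside |z| < r: -6, -3, 4. Outside (|z| ≥ r): ∅.
p(0) = -72, so log|p(0)| = log(72) = 4.2767.
Apply Jensen: I(r) = log|p(0)| + Σ_k log(r/|z_k|), summed over zeros inside |z| < r.
  log(r/|z_k|) for z_k = 4: log(8/4) = 0.6931
  log(r/|z_k|) for z_k = -3: log(8/3) = 0.9808
  log(r/|z_k|) for z_k = -6: log(8/6) = 0.2877
Sum over inside zeros: 1.9617.
I(r) = log|p(0)| + (inside sum) = 4.2767 + 1.9617 = 6.2383.
Closed form (all zeros inside, monic): I(r) = n·log(r) = 3·log(8) = 6.2383. ✓

I(r) ≈ 6.2383.


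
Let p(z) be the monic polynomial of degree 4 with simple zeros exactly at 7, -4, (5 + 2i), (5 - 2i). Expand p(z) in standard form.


The polynomial is p(z) = ∏_{α ∈ S} (z − α), where S = {7, -4, (5 + 2i), (5 - 2i)}.
Expanding the product yields: p(z) = z^4 -13·z^3 + 31·z^2 + 193·z -812.
Note conjugate pairs combine to real quadratics: (z − (5+2i))(z − (5−2i)) = z² − 10z + 29.
The resulting polynomial has degree 4 and real coefficients as required.

p(z) = z^4 -13·z^3 + 31·z^2 + 193·z -812.


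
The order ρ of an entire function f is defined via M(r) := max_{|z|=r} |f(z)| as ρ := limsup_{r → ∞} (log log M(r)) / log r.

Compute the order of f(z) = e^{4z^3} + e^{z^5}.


Each summand is entire of order 3 and 5 respectively (as in the single-exponential case). The order of a sum is at most the max of the orders, so ρ ≤ 5. For the lower bound: on |z|=r choose arg z so that 1z^5 is real positive; then |e^{1z^5}| = e^{1r^5} while |e^{4z^3}| ≤ e^{4r^3} = o(e^{1r^5}). So |f| ≥ e^{1r^5}(1 − o(1)) and ρ ≥ 5. Hence ρ = max(3, 5) = 5.
Therefore ρ = 5.

Order ρ = 5.


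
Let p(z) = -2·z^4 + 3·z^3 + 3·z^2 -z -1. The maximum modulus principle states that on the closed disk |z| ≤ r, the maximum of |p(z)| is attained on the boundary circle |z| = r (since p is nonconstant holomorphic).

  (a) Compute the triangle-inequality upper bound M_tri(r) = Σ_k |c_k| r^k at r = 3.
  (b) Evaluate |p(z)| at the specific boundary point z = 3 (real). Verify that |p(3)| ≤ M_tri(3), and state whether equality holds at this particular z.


Coefficients: c_0 = -1, c_1 = -1, c_2 = 3, c_3 = 3, c_4 = -2. Radius r = 3.
Part (a). Triangle bound: M_tri(r) = Σ_k |c_k| r^k
  = |-1|·3^0 + |-1|·3^1 + |3|·3^2 + |3|·3^3 + |-2|·3^4
  = 1 + 3 + 27 + 81 + 162 = 274.
This bounds M(r) := max_{|z|=r} |p(z)| from above; equality holds iff all terms c_k z^k can be made to align in phase at a single z on |z|=r.
Part (b). At z = 3 (real, on the circle |z| = r):
  p(3) = (-1)·3^0 + (-1)·3^1 + (3)·3^2 + (3)·3^3 + (-2)·3^4 = -58.
  |p(3)| = 58.
Check: |p(3)| = 58 ≤ 274 = M_tri(3). ✓ Equality does not hold at z = 3 (the coefficients have mixed signs, so the terms do not all align in phase there).

M_tri(3) = 274; |p(3)| = 58; equality at z=3: no.


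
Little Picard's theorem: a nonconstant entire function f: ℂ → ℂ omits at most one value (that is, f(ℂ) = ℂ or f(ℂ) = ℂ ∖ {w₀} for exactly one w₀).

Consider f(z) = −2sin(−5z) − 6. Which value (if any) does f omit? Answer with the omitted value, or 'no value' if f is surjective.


Little Picard bounds the complement of f(ℂ) to at most one point.
sin is entire and surjective onto ℂ: for every w ∈ ℂ, sin(ζ) = w has a solution ζ ∈ ℂ (e.g., via the complex inverse arcsin). With ζ = −5z this gives z = ζ/(-5). Then -2·sin(−5z) takes every value in -2·ℂ = ℂ, and adding -6 is a bijection of ℂ. So f is surjective and omits no value. (Note: only on the real line is sin bounded by [−1, 1].)

Omitted value: no value.


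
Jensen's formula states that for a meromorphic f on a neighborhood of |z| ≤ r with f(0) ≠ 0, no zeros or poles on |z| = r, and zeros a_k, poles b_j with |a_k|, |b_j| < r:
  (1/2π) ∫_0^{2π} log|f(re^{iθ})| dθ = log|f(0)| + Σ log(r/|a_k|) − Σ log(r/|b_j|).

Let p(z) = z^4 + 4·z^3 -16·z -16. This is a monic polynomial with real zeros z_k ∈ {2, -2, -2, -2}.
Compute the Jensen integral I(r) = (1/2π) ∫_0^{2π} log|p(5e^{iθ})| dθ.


Zeros: -2, -2, -2, 2; r = 5.
Inside |z| < r: -2, -2, -2, 2. Outside (|z| ≥ r): ∅.
p(0) = -16, so log|p(0)| = log(16) = 2.7726.
Apply Jensen: I(r) = log|p(0)| + Σ_k log(r/|z_k|), summed over zeros inside |z| < r.
  log(r/|z_k|) for z_k = 2: log(5/2) = 0.9163
  log(r/|z_k|) for z_k = -2: log(5/2) = 0.9163
  log(r/|z_k|) for z_k = -2: log(5/2) = 0.9163
  log(r/|z_k|) for z_k = -2: log(5/2) = 0.9163
Sum over inside zeros: 3.6652.
I(r) = log|p(0)| + (inside sum) = 2.7726 + 3.6652 = 6.4378.
Closed form (all zeros inside, monic): I(r) = n·log(r) = 4·log(5) = 6.4378. ✓

I(r) ≈ 6.4378.


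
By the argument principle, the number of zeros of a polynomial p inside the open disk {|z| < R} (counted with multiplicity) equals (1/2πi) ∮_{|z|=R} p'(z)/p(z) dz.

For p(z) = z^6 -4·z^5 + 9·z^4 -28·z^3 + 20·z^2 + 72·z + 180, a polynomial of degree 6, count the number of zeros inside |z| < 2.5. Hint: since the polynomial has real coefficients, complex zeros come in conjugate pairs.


The zeros of p are: (3 + 1i), (3 - 1i), (-1 + 1i), (-1 - 1i), (0 + 3i), (0 - 3i).
Their magnitudes are: 3.162, 3.162, 1.414, 1.414, 3, 3.
Zeros with |z| < R = 2.5: (-1 + 1i), (-1 - 1i).
Count = 2.
By the argument principle, (1/2πi) ∮_{|z|=R} p'(z)/p(z) dz equals exactly this count.

Number of zeros inside |z| < 2.5: 2.


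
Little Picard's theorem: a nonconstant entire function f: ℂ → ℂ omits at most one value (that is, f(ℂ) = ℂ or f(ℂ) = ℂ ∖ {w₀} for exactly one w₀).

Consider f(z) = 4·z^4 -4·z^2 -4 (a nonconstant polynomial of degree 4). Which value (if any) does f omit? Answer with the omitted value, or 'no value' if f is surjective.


Little Picard bounds the complement of f(ℂ) to at most one point.
For every w ∈ ℂ, the equation p(z) − w = 0 is a nonconstant polynomial in z and hence has at least one root by the fundamental theorem of algebra. So p is surjective onto ℂ, omitting no value.

Omitted value: no value.


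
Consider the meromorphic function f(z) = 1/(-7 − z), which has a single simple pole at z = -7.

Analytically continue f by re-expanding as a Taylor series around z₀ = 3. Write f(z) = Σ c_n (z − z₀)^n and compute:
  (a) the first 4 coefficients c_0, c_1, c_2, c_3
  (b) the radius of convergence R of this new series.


Let w = z − z₀, so z = z₀ + w.
Then -7 − z = -7 − (z₀ + w) = (-7 − z₀) − w = -10 − w.
f(z) = 1/(-10 − w) = (1/(-10)) · 1/(1 − w/(-10)) = Σ_{n≥0} w^n / (-10)^(n+1).
So c_n = 1/(-10)^(n+1):
  c_0 = 1/(-10)^1 = -1/10.
  c_1 = 1/(-10)^2 = 1/100.
  c_2 = 1/(-10)^3 = -1/1000.
  c_3 = 1/(-10)^4 = 1/10000.
The series is valid for |w/d| < 1, i.e. |z − z₀| < |d|.
Radius of convergence: R = |-7 − z₀| = |-10| = 10 (distance from z₀ to the singularity z = -7).

c_0 = -1/10, c_1 = 1/100, c_2 = -1/1000, c_3 = 1/10000; R = 10.


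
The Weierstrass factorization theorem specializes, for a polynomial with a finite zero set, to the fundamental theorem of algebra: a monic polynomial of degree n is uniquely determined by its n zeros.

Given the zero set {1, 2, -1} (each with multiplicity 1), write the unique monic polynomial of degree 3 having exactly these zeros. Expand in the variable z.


The polynomial is p(z) = ∏_{α ∈ S} (z − α), where S = {1, 2, -1}.
Expanding the product yields: p(z) = z^3 -2·z^2 -z + 2.
The resulting polynomial has degree 3 and real coefficients as required.

p(z) = z^3 -2·z^2 -z + 2.


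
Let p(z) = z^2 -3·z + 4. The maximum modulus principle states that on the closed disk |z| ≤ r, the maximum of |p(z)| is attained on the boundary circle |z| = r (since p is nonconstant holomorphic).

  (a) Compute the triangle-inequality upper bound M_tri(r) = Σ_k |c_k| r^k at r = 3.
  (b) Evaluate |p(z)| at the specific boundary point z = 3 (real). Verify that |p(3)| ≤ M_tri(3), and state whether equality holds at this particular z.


Coefficients: c_0 = 4, c_1 = -3, c_2 = 1. Radius r = 3.
Part (a). Triangle bound: M_tri(r) = Σ_k |c_k| r^k
  = |4|·3^0 + |-3|·3^1 + |1|·3^2
  = 4 + 9 + 9 = 22.
This bounds M(r) := max_{|z|=r} |p(z)| from above; equality holds iff all terms c_k z^k can be made to align in phase at a single z on |z|=r.
Part (b). At z = 3 (real, on the circle |z| = r):
  p(3) = (4)·3^0 + (-3)·3^1 + (1)·3^2 = 4.
  |p(3)| = 4.
Check: |p(3)| = 4 ≤ 22 = M_tri(3). ✓ Equality does not hold at z = 3 (the coefficients have mixed signs, so the terms do not all align in phase there).

M_tri(3) = 22; |p(3)| = 4; equality at z=3: no.


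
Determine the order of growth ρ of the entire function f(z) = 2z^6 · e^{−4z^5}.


M(r) = max_{|z|=r} |2|·|z|^6·|e^{−4z^5}| = 2·r^6 · e^{4r^5} (the factors attain their maxima compatibly on |z|=r). Then log M(r) = log 2 + 6·log r + 4r^5, dominated by the last term, so log log M(r) ~ 5·log r. The polynomial factor 2z^6 contributes only a log r term and does not affect the order. ρ = 5.
Therefore ρ = 5.

Order ρ = 5.


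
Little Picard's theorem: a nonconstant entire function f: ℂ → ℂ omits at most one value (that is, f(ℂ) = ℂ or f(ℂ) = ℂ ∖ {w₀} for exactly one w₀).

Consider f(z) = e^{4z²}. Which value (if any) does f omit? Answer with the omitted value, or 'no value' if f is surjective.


Little Picard bounds the complement of f(ℂ) to at most one point.
The exponent g(z) = 4z² is a nonconstant polynomial, hence surjective onto ℂ. So e^{g(z)} takes every value in {e^w : w ∈ ℂ} = ℂ ∖ {0}. Adding 0 shifts the range to ℂ ∖ {0}. f omits exactly 0.

Omitted value: 0.


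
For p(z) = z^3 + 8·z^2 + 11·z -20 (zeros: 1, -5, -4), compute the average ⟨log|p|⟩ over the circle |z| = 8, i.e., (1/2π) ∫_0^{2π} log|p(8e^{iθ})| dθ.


Zeros: -5, -4, 1; r = 8.
Inside |z| < r: -5, -4, 1. Outside (|z| ≥ r): ∅.
p(0) = -20, so log|p(0)| = log(20) = 2.9957.
Apply Jensen: I(r) = log|p(0)| + Σ_k log(r/|z_k|), summed over zeros inside |z| < r.
  log(r/|z_k|) for z_k = 1: log(8/1) = 2.0794
  log(r/|z_k|) for z_k = -5: log(8/5) = 0.4700
  log(r/|z_k|) for z_k = -4: log(8/4) = 0.6931
Sum over inside zeros: 3.2426.
I(r) = log|p(0)| + (inside sum) = 2.9957 + 3.2426 = 6.2383.
Closed form (all zeros inside, monic): I(r) = n·log(r) = 3·log(8) = 6.2383. ✓

I(r) ≈ 6.2383.


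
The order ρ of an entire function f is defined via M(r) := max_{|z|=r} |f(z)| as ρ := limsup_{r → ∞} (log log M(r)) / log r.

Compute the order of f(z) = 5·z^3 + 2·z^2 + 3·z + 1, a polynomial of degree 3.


|f(z)| ≤ Σ|c_k|·r^k = O(r^3) as r → ∞. Polynomial growth is O(e^{r^ε}) for every ε > 0 (since r^3/e^{r^ε} → 0), so ρ ≤ ε for all ε > 0, i.e. ρ = 0. Every nonconstant polynomial has order 0.
Therefore ρ = 0.

Order ρ = 0.


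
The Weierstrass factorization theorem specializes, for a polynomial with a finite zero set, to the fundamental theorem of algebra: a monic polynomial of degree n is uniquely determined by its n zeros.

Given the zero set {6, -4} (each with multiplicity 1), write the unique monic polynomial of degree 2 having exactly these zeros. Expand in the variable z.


The polynomial is p(z) = ∏_{α ∈ S} (z − α), where S = {6, -4}.
Expanding the product yields: p(z) = z^2 -2·z -24.
The resulting polynomial has degree 2 and real coefficients as required.

p(z) = z^2 -2·z -24.


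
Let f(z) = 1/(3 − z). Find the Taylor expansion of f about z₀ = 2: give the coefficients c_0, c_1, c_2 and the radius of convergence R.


Let w = z − z₀, so z = z₀ + w.
Then 3 − z = 3 − (z₀ + w) = (3 − z₀) − w = 1 − w.
f(z) = 1/(1 − w) = (1/(1)) · 1/(1 − w/(1)) = Σ_{n≥0} w^n / (1)^(n+1).
So c_n = 1/(1)^(n+1):
  c_0 = 1/(1)^1 = 1.
  c_1 = 1/(1)^2 = 1.
  c_2 = 1/(1)^3 = 1.
The series is valid for |w/d| < 1, i.e. |z − z₀| < |d|.
Radius of convergence: R = |3 − z₀| = |1| = 1 (distance from z₀ to the singularity z = 3).

c_0 = 1, c_1 = 1, c_2 = 1; R = 1.


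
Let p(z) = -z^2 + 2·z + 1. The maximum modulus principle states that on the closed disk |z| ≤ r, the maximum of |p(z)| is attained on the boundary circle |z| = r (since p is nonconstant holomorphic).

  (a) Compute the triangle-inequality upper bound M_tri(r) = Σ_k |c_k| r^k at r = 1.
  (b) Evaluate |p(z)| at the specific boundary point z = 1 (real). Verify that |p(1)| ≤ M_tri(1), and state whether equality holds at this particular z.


Coefficients: c_0 = 1, c_1 = 2, c_2 = -1. Radius r = 1.
Part (a). Triangle bound: M_tri(r) = Σ_k |c_k| r^k
  = |1|·1^0 + |2|·1^1 + |-1|·1^2
  = 1 + 2 + 1 = 4.
This bounds M(r) := max_{|z|=r} |p(z)| from above; equality holds iff all terms c_k z^k can be made to align in phase at a single z on |z|=r.
Part (b). At z = 1 (real, on the circle |z| = r):
  p(1) = (1)·1^0 + (2)·1^1 + (-1)·1^2 = 2.
  |p(1)| = 2.
Check: |p(1)| = 2 ≤ 4 = M_tri(1). ✓ Equality does not hold at z = 1 (the coefficients have mixed signs, so the terms do not all align in phase there).

M_tri(1) = 4; |p(1)| = 2; equality at z=1: no.


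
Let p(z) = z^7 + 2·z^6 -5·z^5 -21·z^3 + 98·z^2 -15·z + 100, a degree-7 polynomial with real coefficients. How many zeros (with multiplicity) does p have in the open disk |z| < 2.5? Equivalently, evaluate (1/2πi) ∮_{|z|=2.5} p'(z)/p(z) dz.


The zeros of p are: -4, (2 + 1i), (2 - 1i), (0 + 1i), (0 - 1i), (-1 + 2i), (-1 - 2i).
Their magnitudes are: 4, 2.236, 2.236, 1, 1, 2.236, 2.236.
Zeros with |z| < R = 2.5: (2 + 1i), (2 - 1i), (0 + 1i), (0 - 1i), (-1 + 2i), (-1 - 2i).
Count = 6.
By the argument principle, (1/2πi) ∮_{|z|=R} p'(z)/p(z) dz equals exactly this count.

Number of zeros inside |z| < 2.5: 6.


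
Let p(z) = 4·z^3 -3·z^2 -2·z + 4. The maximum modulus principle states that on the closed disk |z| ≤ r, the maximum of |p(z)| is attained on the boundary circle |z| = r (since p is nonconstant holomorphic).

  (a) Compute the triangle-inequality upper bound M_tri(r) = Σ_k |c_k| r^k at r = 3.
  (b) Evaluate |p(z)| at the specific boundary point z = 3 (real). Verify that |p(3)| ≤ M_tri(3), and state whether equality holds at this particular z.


Coefficients: c_0 = 4, c_1 = -2, c_2 = -3, c_3 = 4. Radius r = 3.
Part (a). Triangle bound: M_tri(r) = Σ_k |c_k| r^k
  = |4|·3^0 + |-2|·3^1 + |-3|·3^2 + |4|·3^3
  = 4 + 6 + 27 + 108 = 145.
This bounds M(r) := max_{|z|=r} |p(z)| from above; equality holds iff all terms c_k z^k can be made to align in phase at a single z on |z|=r.
Part (b). At z = 3 (real, on the circle |z| = r):
  p(3) = (4)·3^0 + (-2)·3^1 + (-3)·3^2 + (4)·3^3 = 79.
  |p(3)| = 79.
Check: |p(3)| = 79 ≤ 145 = M_tri(3). ✓ Equality does not hold at z = 3 (the coefficients have mixed signs, so the terms do not all align in phase there).

M_tri(3) = 145; |p(3)| = 79; equality at z=3: no.


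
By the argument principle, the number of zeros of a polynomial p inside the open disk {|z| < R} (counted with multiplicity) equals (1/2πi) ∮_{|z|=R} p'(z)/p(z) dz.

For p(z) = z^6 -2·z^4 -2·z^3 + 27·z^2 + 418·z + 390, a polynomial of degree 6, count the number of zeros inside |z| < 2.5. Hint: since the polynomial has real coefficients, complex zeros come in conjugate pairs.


The zeros of p are: -3, -1, (3 + 2i), (3 - 2i), (-1 + 3i), (-1 - 3i).
Their magnitudes are: 3, 1, 3.606, 3.606, 3.162, 3.162.
Zeros with |z| < R = 2.5: -1.
Count = 1.
By the argument principle, (1/2πi) ∮_{|z|=R} p'(z)/p(z) dz equals exactly this count.

Number of zeros inside |z| < 2.5: 1.


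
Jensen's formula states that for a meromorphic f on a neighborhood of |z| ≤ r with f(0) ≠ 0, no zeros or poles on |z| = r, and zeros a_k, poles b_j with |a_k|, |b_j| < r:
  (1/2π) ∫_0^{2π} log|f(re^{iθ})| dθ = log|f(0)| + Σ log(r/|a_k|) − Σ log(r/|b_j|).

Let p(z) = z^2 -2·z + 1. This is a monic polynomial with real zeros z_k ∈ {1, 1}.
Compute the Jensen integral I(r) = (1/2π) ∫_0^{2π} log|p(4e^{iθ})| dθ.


Zeros: 1, 1; r = 4.
Inside |z| < r: 1, 1. Outside (|z| ≥ r): ∅.
p(0) = 1, so log|p(0)| = log(1) = 0.0000.
Apply Jensen: I(r) = log|p(0)| + Σ_k log(r/|z_k|), summed over zeros inside |z| < r.
  log(r/|z_k|) for z_k = 1: log(4/1) = 1.3863
  log(r/|z_k|) for z_k = 1: log(4/1) = 1.3863
Sum over inside zeros: 2.7726.
I(r) = log|p(0)| + (inside sum) = 0.0000 + 2.7726 = 2.7726.
Closed form (all zeros inside, monic): I(r) = n·log(r) = 2·log(4) = 2.7726. ✓

I(r) ≈ 2.7726.


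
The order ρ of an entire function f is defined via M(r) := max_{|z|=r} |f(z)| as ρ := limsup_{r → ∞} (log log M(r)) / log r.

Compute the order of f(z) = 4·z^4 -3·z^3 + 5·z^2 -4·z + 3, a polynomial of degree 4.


|f(z)| ≤ Σ|c_k|·r^k = O(r^4) as r → ∞. Polynomial growth is O(e^{r^ε}) for every ε > 0 (since r^4/e^{r^ε} → 0), so ρ ≤ ε for all ε > 0, i.e. ρ = 0. Every nonconstant polynomial has order 0.
Therefore ρ = 0.

Order ρ = 0.


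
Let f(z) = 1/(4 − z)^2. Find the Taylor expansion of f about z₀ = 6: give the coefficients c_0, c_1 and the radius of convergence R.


Let w = z − z₀, so z = z₀ + w.
Then 4 − z = 4 − (z₀ + w) = (4 − z₀) − w = -2 − w.
f(z) = 1/(-2 − w)^2 = (1/(-2)^2) · (1 − w/(-2))^{−2}.
By the binomial series (1−u)^{−2} = Σ_{n≥0} C(n+1, 1) u^n for |u|<1, with u = w/(-2):
  c_n = C(n+1, 1) / (-2)^(n+2).
  c_0 = 1/(-2)^2 = 1/4.
  c_1 = 2/(-2)^3 = -1/4.
The series is valid for |w/d| < 1, i.e. |z − z₀| < |d|.
Radius of convergence: R = |4 − z₀| = |-2| = 2 (distance from z₀ to the singularity z = 4).

c_0 = 1/4, c_1 = -1/4; R = 2.


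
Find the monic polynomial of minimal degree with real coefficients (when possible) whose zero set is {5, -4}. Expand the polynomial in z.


The polynomial is p(z) = ∏_{α ∈ S} (z − α), where S = {5, -4}.
Expanding the product yields: p(z) = z^2 -z -20.
The resulting polynomial has degree 2 and real coefficients as required.

p(z) = z^2 -z -20.


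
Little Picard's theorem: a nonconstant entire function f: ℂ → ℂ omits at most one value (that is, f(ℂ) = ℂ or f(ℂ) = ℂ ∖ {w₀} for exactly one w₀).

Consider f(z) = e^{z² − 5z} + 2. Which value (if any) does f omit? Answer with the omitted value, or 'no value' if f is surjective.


Little Picard bounds the complement of f(ℂ) to at most one point.
The exponent g(z) = z² − 5z is a nonconstant polynomial, hence surjective onto ℂ. So e^{g(z)} takes every value in {e^w : w ∈ ℂ} = ℂ ∖ {0}. Adding 2 shifts the range to ℂ ∖ {2}. f omits exactly 2.

Omitted value: 2.


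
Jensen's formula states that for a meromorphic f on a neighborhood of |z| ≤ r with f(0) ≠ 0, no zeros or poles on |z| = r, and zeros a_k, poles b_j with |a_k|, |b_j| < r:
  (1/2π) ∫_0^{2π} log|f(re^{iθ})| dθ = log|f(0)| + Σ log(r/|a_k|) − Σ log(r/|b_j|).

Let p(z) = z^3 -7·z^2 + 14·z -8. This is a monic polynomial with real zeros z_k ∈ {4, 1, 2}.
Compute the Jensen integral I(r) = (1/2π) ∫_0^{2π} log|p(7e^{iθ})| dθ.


Zeros: 1, 2, 4; r = 7.
Inside |z| < r: 1, 2, 4. Outside (|z| ≥ r): ∅.
p(0) = -8, so log|p(0)| = log(8) = 2.0794.
Apply Jensen: I(r) = log|p(0)| + Σ_k log(r/|z_k|), summed over zeros inside |z| < r.
  log(r/|z_k|) for z_k = 4: log(7/4) = 0.5596
  log(r/|z_k|) for z_k = 1: log(7/1) = 1.9459
  log(r/|z_k|) for z_k = 2: log(7/2) = 1.2528
Sum over inside zeros: 3.7583.
I(r) = log|p(0)| + (inside sum) = 2.0794 + 3.7583 = 5.8377.
Closed form (all zeros inside, monic): I(r) = n·log(r) = 3·log(7) = 5.8377. ✓

I(r) ≈ 5.8377.


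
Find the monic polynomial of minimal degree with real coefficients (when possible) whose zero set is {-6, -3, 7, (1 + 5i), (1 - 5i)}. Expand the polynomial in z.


The polynomial is p(z) = ∏_{α ∈ S} (z − α), where S = {-6, -3, 7, (1 + 5i), (1 - 5i)}.
Expanding the product yields: p(z) = z^5 -23·z^3 + 16·z^2 -918·z -3276.
Note conjugate pairs combine to real quadratics: (z − (1+5i))(z − (1−5i)) = z² − 2z + 26.
The resulting polynomial has degree 5 and real coefficients as required.

p(z) = z^5 -23·z^3 + 16·z^2 -918·z -3276.


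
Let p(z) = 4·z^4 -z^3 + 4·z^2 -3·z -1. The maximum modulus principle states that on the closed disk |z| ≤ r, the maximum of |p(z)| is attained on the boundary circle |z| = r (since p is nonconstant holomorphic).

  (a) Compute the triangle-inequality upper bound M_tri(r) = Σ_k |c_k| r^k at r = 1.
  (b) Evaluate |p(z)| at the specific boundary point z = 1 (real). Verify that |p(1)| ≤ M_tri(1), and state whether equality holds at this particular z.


Coefficients: c_0 = -1, c_1 = -3, c_2 = 4, c_3 = -1, c_4 = 4. Radius r = 1.
Part (a). Triangle bound: M_tri(r) = Σ_k |c_k| r^k
  = |-1|·1^0 + |-3|·1^1 + |4|·1^2 + |-1|·1^3 + |4|·1^4
  = 1 + 3 + 4 + 1 + 4 = 13.
This bounds M(r) := max_{|z|=r} |p(z)| from above; equality holds iff all terms c_k z^k can be made to align in phase at a single z on |z|=r.
Part (b). At z = 1 (real, on the circle |z| = r):
  p(1) = (-1)·1^0 + (-3)·1^1 + (4)·1^2 + (-1)·1^3 + (4)·1^4 = 3.
  |p(1)| = 3.
Check: |p(1)| = 3 ≤ 13 = M_tri(1). ✓ Equality does not hold at z = 1 (the coefficients have mixed signs, so the terms do not all align in phase there).

M_tri(1) = 13; |p(1)| = 3; equality at z=1: no.


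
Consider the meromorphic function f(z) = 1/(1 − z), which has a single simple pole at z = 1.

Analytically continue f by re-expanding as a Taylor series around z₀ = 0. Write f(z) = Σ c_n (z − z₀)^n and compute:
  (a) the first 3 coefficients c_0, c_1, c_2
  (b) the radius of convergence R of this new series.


Let w = z − z₀, so z = z₀ + w.
Then 1 − z = 1 − (z₀ + w) = (1 − z₀) − w = 1 − w.
f(z) = 1/(1 − w) = (1/(1)) · 1/(1 − w/(1)) = Σ_{n≥0} w^n / (1)^(n+1).
So c_n = 1/(1)^(n+1):
  c_0 = 1/(1)^1 = 1.
  c_1 = 1/(1)^2 = 1.
  c_2 = 1/(1)^3 = 1.
The series is valid for |w/d| < 1, i.e. |z − z₀| < |d|.
Radius of convergence: R = |1 − z₀| = |1| = 1 (distance from z₀ to the singularity z = 1).

c_0 = 1, c_1 = 1, c_2 = 1; R = 1.


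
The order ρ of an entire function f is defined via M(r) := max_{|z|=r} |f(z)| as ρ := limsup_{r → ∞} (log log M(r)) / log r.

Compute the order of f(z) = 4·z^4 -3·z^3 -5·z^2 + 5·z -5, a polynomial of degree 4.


|f(z)| ≤ Σ|c_k|·r^k = O(r^4) as r → ∞. Polynomial growth is O(e^{r^ε}) for every ε > 0 (since r^4/e^{r^ε} → 0), so ρ ≤ ε for all ε > 0, i.e. ρ = 0. Every nonconstant polynomial has order 0.
Therefore ρ = 0.

Order ρ = 0.


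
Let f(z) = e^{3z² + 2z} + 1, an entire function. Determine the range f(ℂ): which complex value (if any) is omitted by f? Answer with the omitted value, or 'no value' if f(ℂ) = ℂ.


Little Picard bounds the complement of f(ℂ) to at most one point.
The exponent g(z) = 3z² + 2z is a nonconstant polynomial, hence surjective onto ℂ. So e^{g(z)} takes every value in {e^w : w ∈ ℂ} = ℂ ∖ {0}. Adding 1 shifts the range to ℂ ∖ {1}. f omits exactly 1.

Omitted value: 1.


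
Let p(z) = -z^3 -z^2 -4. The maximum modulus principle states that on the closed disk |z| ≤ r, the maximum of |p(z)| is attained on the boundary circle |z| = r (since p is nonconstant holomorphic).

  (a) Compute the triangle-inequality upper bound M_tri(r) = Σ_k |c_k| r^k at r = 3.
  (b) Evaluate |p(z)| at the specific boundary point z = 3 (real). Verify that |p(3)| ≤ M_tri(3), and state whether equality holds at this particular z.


Coefficients: c_0 = -4, c_1 = 0, c_2 = -1, c_3 = -1. Radius r = 3.
Part (a). Triangle bound: M_tri(r) = Σ_k |c_k| r^k
  = |-4|·3^0 + |0|·3^1 + |-1|·3^2 + |-1|·3^3
  = 4 + 0 + 9 + 27 = 40.
This bounds M(r) := max_{|z|=r} |p(z)| from above; equality holds iff all terms c_k z^k can be made to align in phase at a single z on |z|=r.
Part (b). At z = 3 (real, on the circle |z| = r):
  p(3) = (-4)·3^0 + (0)·3^1 + (-1)·3^2 + (-1)·3^3 = -40.
  |p(3)| = 40.
Since all nonzero coefficients share the same sign, |p(3)| = 40 = M_tri(3); the triangle bound is attained at z = 3, so in fact M(r) = 40.

M_tri(3) = 40; |p(3)| = 40; equality at z=3: yes.


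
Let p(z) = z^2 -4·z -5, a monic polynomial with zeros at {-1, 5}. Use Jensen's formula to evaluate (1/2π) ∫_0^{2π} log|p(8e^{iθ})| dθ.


Zeros: -1, 5; r = 8.
Inside |z| < r: -1, 5. Outside (|z| ≥ r): ∅.
p(0) = -5, so log|p(0)| = log(5) = 1.6094.
Apply Jensen: I(r) = log|p(0)| + Σ_k log(r/|z_k|), summed over zeros inside |z| < r.
  log(r/|z_k|) for z_k = -1: log(8/1) = 2.0794
  log(r/|z_k|) for z_k = 5: log(8/5) = 0.4700
Sum over inside zeros: 2.5494.
I(r) = log|p(0)| + (inside sum) = 1.6094 + 2.5494 = 4.1589.
Closed form (all zeros inside, monic): I(r) = n·log(r) = 2·log(8) = 4.1589. ✓

I(r) ≈ 4.1589.


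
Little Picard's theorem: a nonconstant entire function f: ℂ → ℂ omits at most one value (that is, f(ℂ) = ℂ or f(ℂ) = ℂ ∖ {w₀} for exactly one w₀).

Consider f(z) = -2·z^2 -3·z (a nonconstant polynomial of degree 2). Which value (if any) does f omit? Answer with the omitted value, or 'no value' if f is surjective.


Little Picard bounds the complement of f(ℂ) to at most one point.
For every w ∈ ℂ, the equation p(z) − w = 0 is a nonconstant polynomial in z and hence has at least one root by the fundamental theorem of algebra. So p is surjective onto ℂ, omitting no value.

Omitted value: no value.


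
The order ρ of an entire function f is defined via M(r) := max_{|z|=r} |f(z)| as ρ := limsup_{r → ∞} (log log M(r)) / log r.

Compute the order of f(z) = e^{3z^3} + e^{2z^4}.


Each summand is entire of order 3 and 4 respectively (as in the single-exponential case). The order of a sum is at most the max of the orders, so ρ ≤ 4. For the lower bound: on |z|=r choose arg z so that 2z^4 is real positive; then |e^{2z^4}| = e^{2r^4} while |e^{3z^3}| ≤ e^{3r^3} = o(e^{2r^4}). So |f| ≥ e^{2r^4}(1 − o(1)) and ρ ≥ 4. Hence ρ = max(3, 4) = 4.
Therefore ρ = 4.

Order ρ = 4.


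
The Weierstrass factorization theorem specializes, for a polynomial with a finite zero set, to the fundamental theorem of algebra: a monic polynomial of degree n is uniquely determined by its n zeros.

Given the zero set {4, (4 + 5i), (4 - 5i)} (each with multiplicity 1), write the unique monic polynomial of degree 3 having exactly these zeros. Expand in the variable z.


The polynomial is p(z) = ∏_{α ∈ S} (z − α), where S = {4, (4 + 5i), (4 - 5i)}.
Expanding the product yields: p(z) = z^3 -12·z^2 + 73·z -164.
Note conjugate pairs combine to real quadratics: (z − (4+5i))(z − (4−5i)) = z² − 8z + 41.
The resulting polynomial has degree 3 and real coefficients as required.

p(z) = z^3 -12·z^2 + 73·z -164.


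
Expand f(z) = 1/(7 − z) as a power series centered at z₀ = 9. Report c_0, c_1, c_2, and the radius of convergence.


Let w = z − z₀, so z = z₀ + w.
Then 7 − z = 7 − (z₀ + w) = (7 − z₀) − w = -2 − w.
f(z) = 1/(-2 − w) = (1/(-2)) · 1/(1 − w/(-2)) = Σ_{n≥0} w^n / (-2)^(n+1).
So c_n = 1/(-2)^(n+1):
  c_0 = 1/(-2)^1 = -1/2.
  c_1 = 1/(-2)^2 = 1/4.
  c_2 = 1/(-2)^3 = -1/8.
The series is valid for |w/d| < 1, i.e. |z − z₀| < |d|.
Radius of convergence: R = |7 − z₀| = |-2| = 2 (distance from z₀ to the singularity z = 7).

c_0 = -1/2, c_1 = 1/4, c_2 = -1/8; R = 2.


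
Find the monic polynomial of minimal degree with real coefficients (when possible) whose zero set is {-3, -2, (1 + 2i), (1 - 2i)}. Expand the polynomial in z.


The polynomial is p(z) = ∏_{α ∈ S} (z − α), where S = {-3, -2, (1 + 2i), (1 - 2i)}.
Expanding the product yields: p(z) = z^4 + 3·z^3 + z^2 + 13·z + 30.
Note conjugate pairs combine to real quadratics: (z − (1+2i))(z − (1−2i)) = z² − 2z + 5.
The resulting polynomial has degree 4 and real coefficients as required.

p(z) = z^4 + 3·z^3 + z^2 + 13·z + 30.


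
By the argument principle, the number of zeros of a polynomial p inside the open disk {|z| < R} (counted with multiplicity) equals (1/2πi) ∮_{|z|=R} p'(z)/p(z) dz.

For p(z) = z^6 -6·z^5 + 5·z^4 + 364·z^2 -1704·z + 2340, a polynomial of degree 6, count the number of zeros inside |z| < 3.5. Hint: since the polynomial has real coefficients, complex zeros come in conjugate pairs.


The zeros of p are: (-3 + 3i), (-3 - 3i), (3 + 2i), (3 - 2i), (3 + 1i), (3 - 1i).
Their magnitudes are: 4.243, 4.243, 3.606, 3.606, 3.162, 3.162.
Zeros with |z| < R = 3.5: (3 + 1i), (3 - 1i).
Count = 2.
By the argument principle, (1/2πi) ∮_{|z|=R} p'(z)/p(z) dz equals exactly this count.

Number of zeros inside |z| < 3.5: 2.


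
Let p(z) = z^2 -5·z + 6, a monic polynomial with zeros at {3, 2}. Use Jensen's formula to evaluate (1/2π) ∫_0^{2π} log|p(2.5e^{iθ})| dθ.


Zeros: 2, 3; r = 2.5.
Inside |z| < r: 2. Outside (|z| ≥ r): 3.
p(0) = 6, so log|p(0)| = log(6) = 1.7918.
Apply Jensen: I(r) = log|p(0)| + Σ_k log(r/|z_k|), summed over zeros inside |z| < r.
  log(r/|z_k|) for z_k = 2: log(2.5/2) = 0.2231
  Outside zeros (3) contribute nothing to the Jensen sum.
Sum over inside zeros: 0.2231.
I(r) = log|p(0)| + (inside sum) = 1.7918 + 0.2231 = 2.0149.
Note: since some zeros are outside |z| ≤ r, the simplified n·log(r) form does NOT apply — only the inside zeros contribute.

I(r) ≈ 2.0149.


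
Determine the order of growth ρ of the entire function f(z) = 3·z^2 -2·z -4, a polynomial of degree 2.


|f(z)| ≤ Σ|c_k|·r^k = O(r^2) as r → ∞. Polynomial growth is O(e^{r^ε}) for every ε > 0 (since r^2/e^{r^ε} → 0), so ρ ≤ ε for all ε > 0, i.e. ρ = 0. Every nonconstant polynomial has order 0.
Therefore ρ = 0.

Order ρ = 0.


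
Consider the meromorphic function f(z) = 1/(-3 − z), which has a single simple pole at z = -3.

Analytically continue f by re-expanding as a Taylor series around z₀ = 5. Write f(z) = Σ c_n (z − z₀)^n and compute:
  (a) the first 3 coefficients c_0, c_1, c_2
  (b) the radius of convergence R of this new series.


Let w = z − z₀, so z = z₀ + w.
Then -3 − z = -3 − (z₀ + w) = (-3 − z₀) − w = -8 − w.
f(z) = 1/(-8 − w) = (1/(-8)) · 1/(1 − w/(-8)) = Σ_{n≥0} w^n / (-8)^(n+1).
So c_n = 1/(-8)^(n+1):
  c_0 = 1/(-8)^1 = -1/8.
  c_1 = 1/(-8)^2 = 1/64.
  c_2 = 1/(-8)^3 = -1/512.
The series is valid for |w/d| < 1, i.e. |z − z₀| < |d|.
Radius of convergence: R = |-3 − z₀| = |-8| = 8 (distance from z₀ to the singularity z = -3).

c_0 = -1/8, c_1 = 1/64, c_2 = -1/512; R = 8.


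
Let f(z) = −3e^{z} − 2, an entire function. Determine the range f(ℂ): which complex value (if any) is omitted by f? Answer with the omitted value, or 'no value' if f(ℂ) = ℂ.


Little Picard bounds the complement of f(ℂ) to at most one point.
e^{z} is never zero on ℂ, so -3·e^{z} takes every value in ℂ ∖ {0}. Adding -2 shifts the range to ℂ ∖ {-2}. Thus f omits exactly the value -2.

Omitted value: -2.


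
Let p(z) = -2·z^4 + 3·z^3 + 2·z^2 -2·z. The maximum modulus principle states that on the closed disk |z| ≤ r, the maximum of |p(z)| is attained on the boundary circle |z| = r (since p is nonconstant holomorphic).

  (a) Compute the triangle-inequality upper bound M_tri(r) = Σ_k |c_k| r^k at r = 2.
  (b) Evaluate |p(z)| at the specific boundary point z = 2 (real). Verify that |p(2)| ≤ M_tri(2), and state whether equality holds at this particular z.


Coefficients: c_0 = 0, c_1 = -2, c_2 = 2, c_3 = 3, c_4 = -2. Radius r = 2.
Part (a). Triangle bound: M_tri(r) = Σ_k |c_k| r^k
  = |0|·2^0 + |-2|·2^1 + |2|·2^2 + |3|·2^3 + |-2|·2^4
  = 0 + 4 + 8 + 24 + 32 = 68.
This bounds M(r) := max_{|z|=r} |p(z)| from above; equality holds iff all terms c_k z^k can be made to align in phase at a single z on |z|=r.
Part (b). At z = 2 (real, on the circle |z| = r):
  p(2) = (0)·2^0 + (-2)·2^1 + (2)·2^2 + (3)·2^3 + (-2)·2^4 = -4.
  |p(2)| = 4.
Check: |p(2)| = 4 ≤ 68 = M_tri(2). ✓ Equality does not hold at z = 2 (the coefficients have mixed signs, so the terms do not all align in phase there).

M_tri(2) = 68; |p(2)| = 4; equality at z=2: no.


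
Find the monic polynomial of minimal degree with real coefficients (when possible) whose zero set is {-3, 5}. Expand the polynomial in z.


The polynomial is p(z) = ∏_{α ∈ S} (z − α), where S = {-3, 5}.
Expanding the product yields: p(z) = z^2 -2·z -15.
The resulting polynomial has degree 2 and real coefficients as required.

p(z) = z^2 -2·z -15.


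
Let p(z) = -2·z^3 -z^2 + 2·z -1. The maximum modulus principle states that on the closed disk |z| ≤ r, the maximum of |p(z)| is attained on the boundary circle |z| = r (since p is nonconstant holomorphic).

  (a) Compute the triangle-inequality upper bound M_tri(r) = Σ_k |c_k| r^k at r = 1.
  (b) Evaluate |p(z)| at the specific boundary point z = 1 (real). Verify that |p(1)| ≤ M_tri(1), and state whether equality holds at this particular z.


Coefficients: c_0 = -1, c_1 = 2, c_2 = -1, c_3 = -2. Radius r = 1.
Part (a). Triangle bound: M_tri(r) = Σ_k |c_k| r^k
  = |-1|·1^0 + |2|·1^1 + |-1|·1^2 + |-2|·1^3
  = 1 + 2 + 1 + 2 = 6.
This bounds M(r) := max_{|z|=r} |p(z)| from above; equality holds iff all terms c_k z^k can be made to align in phase at a single z on |z|=r.
Part (b). At z = 1 (real, on the circle |z| = r):
  p(1) = (-1)·1^0 + (2)·1^1 + (-1)·1^2 + (-2)·1^3 = -2.
  |p(1)| = 2.
Check: |p(1)| = 2 ≤ 6 = M_tri(1). ✓ Equality does not hold at z = 1 (the coefficients have mixed signs, so the terms do not all align in phase there).

M_tri(1) = 6; |p(1)| = 2; equality at z=1: no.
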